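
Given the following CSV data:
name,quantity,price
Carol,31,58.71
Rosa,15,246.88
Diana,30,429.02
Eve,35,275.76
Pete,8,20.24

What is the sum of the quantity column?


Values in 'quantity' column:
  Row 1: 31
  Row 2: 15
  Row 3: 30
  Row 4: 35
  Row 5: 8
Sum = 31 + 15 + 30 + 35 + 8 = 119

ANSWER: 119


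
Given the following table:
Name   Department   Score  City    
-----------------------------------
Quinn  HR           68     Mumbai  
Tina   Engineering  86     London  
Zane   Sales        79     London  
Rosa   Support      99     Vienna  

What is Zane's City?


Row 3: Zane
City = London

ANSWER: London


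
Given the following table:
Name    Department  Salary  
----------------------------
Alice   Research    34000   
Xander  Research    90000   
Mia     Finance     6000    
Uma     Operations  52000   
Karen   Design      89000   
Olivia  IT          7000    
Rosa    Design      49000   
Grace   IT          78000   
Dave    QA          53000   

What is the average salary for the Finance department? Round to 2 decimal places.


Finance department members:
  Mia: 6000
Sum = 6000
Count = 1
Average = 6000 / 1 = 6000.00

ANSWER: 6000.00


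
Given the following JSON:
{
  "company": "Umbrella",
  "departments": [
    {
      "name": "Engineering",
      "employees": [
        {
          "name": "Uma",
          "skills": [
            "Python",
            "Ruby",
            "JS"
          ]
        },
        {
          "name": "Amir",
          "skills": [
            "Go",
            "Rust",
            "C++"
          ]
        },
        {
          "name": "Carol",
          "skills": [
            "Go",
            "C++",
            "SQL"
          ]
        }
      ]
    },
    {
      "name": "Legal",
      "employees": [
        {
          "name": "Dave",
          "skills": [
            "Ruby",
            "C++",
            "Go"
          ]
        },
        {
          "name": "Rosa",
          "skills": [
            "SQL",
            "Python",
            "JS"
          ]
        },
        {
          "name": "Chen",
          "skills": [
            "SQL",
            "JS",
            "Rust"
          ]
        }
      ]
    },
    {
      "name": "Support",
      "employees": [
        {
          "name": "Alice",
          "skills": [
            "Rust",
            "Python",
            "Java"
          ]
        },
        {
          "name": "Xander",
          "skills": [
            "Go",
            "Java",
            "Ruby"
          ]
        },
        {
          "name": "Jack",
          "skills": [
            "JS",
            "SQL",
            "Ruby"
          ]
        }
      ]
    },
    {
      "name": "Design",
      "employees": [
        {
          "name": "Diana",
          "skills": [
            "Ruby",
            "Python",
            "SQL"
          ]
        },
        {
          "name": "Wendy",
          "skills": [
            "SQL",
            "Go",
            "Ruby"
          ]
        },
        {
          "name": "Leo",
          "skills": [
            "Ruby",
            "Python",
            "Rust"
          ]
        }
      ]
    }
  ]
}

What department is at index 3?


Path: departments[3].name
Value: Design

ANSWER: Design


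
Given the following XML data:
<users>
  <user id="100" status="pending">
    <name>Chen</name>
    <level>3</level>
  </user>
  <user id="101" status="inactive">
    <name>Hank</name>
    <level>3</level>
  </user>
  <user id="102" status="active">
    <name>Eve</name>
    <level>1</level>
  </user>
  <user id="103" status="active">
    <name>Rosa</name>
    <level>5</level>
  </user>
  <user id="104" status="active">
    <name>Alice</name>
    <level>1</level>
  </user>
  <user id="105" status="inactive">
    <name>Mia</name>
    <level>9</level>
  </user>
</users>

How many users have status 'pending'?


Counting users with status='pending':
  Chen (id=100) -> MATCH
Count: 1

ANSWER: 1


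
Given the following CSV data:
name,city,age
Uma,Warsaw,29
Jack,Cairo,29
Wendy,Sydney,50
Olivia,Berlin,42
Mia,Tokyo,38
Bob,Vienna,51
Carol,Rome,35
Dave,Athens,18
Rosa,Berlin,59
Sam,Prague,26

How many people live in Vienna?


Scanning city column for 'Vienna':
  Row 6: Bob -> MATCH
Total matches: 1

ANSWER: 1


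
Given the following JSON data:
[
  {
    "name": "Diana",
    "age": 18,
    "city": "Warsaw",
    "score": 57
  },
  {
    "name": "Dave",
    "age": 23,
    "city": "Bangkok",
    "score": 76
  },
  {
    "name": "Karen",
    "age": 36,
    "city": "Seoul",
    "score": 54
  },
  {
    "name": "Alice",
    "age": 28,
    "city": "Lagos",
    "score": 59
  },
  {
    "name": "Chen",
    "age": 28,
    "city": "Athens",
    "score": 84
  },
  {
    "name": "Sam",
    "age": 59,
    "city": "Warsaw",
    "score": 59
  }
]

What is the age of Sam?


Looking up record where name = Sam
Record index: 5
Field 'age' = 59

ANSWER: 59


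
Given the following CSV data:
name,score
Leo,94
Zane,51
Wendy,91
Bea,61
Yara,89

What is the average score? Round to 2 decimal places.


Scores: 94, 51, 91, 61, 89
Sum = 386
Count = 5
Average = 386 / 5 = 77.20

ANSWER: 77.20


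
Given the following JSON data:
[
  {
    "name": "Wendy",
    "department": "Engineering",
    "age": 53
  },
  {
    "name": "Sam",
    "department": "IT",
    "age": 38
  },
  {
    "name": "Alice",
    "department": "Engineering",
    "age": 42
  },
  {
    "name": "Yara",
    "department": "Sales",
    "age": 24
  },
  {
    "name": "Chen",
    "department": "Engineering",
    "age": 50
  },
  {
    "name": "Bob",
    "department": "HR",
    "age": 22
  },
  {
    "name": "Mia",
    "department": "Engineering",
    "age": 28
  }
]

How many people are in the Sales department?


Scanning records for department = Sales
  Record 3: Yara
Count: 1

ANSWER: 1


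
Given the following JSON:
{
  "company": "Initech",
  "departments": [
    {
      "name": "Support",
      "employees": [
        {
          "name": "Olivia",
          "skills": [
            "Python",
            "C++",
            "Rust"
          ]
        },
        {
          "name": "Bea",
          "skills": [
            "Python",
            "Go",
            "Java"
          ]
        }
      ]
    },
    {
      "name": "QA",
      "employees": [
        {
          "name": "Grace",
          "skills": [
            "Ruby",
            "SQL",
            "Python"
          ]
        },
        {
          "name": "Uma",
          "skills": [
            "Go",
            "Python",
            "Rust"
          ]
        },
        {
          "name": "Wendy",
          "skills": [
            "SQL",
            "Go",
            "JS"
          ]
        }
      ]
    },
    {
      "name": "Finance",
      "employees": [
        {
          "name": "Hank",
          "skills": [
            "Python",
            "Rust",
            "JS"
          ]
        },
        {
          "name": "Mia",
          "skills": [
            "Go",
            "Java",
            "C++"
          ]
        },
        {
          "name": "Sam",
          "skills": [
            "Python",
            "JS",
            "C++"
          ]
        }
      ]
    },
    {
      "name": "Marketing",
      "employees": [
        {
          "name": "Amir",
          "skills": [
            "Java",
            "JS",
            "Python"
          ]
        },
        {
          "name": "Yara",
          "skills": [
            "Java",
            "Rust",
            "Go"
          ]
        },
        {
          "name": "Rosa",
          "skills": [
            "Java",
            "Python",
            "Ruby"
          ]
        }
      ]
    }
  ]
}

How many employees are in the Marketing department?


Path: departments[3].employees
Count: 3

ANSWER: 3


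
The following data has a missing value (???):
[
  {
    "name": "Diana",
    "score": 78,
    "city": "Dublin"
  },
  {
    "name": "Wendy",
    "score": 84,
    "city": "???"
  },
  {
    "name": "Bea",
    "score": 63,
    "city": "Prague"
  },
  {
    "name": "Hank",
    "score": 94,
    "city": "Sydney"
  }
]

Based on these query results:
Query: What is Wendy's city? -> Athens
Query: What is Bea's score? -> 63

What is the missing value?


The missing value is Wendy's city
From query: Wendy's city = Athens

ANSWER: Athens


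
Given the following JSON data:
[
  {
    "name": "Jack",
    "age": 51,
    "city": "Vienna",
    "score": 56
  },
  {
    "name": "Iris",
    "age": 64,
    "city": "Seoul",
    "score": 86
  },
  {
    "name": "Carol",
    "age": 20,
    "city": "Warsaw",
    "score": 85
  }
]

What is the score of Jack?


Looking up record where name = Jack
Record index: 0
Field 'score' = 56

ANSWER: 56


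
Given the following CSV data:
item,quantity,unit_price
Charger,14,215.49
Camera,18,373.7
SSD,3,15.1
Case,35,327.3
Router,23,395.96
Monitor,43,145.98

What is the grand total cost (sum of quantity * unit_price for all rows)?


Computing row totals:
  Charger: 14 * 215.49 = 3016.86
  Camera: 18 * 373.7 = 6726.6
  SSD: 3 * 15.1 = 45.3
  Case: 35 * 327.3 = 11455.5
  Router: 23 * 395.96 = 9107.08
  Monitor: 43 * 145.98 = 6277.14
Grand total = 3016.86 + 6726.6 + 45.3 + 11455.5 + 9107.08 + 6277.14 = 36628.48

ANSWER: 36628.48


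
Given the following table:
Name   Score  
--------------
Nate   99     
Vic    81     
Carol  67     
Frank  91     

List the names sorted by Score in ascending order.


Sorting by Score (ascending):
  Carol: 67
  Vic: 81
  Frank: 91
  Nate: 99


ANSWER: Carol, Vic, Frank, Nate


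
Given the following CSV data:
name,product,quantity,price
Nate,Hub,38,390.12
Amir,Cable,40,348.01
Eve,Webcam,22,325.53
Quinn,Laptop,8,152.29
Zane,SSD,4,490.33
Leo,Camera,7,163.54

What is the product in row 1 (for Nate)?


Row 1: Nate
Column 'product' = Hub

ANSWER: Hub


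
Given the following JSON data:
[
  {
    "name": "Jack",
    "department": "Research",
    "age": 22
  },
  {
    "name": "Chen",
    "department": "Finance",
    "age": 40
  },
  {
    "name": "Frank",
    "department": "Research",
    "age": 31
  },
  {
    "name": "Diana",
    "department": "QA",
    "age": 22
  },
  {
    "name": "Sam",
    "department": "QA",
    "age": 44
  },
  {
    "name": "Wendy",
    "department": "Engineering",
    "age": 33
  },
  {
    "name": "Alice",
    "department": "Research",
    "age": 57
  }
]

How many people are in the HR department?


Scanning records for department = HR
  No matches found
Count: 0

ANSWER: 0


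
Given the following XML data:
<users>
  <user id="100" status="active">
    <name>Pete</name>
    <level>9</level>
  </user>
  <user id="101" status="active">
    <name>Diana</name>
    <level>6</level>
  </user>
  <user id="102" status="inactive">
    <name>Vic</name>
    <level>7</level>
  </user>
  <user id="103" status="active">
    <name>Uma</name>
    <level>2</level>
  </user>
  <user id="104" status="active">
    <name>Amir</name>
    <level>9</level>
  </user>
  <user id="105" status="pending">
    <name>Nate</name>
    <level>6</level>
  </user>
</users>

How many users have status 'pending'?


Counting users with status='pending':
  Nate (id=105) -> MATCH
Count: 1

ANSWER: 1


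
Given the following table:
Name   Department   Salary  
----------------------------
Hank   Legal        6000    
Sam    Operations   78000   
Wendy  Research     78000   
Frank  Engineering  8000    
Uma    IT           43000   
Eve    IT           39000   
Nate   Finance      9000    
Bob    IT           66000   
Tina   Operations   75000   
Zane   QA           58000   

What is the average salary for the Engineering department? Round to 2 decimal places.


Engineering department members:
  Frank: 8000
Sum = 8000
Count = 1
Average = 8000 / 1 = 8000.00

ANSWER: 8000.00


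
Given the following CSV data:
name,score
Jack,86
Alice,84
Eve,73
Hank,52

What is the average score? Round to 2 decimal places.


Scores: 86, 84, 73, 52
Sum = 295
Count = 4
Average = 295 / 4 = 73.75

ANSWER: 73.75


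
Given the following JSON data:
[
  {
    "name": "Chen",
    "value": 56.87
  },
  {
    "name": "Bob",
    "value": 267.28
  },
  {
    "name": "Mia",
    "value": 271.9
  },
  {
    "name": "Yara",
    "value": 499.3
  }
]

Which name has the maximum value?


Comparing values:
  Chen: 56.87
  Bob: 267.28
  Mia: 271.9
  Yara: 499.3
Maximum: Yara (499.3)

ANSWER: Yara


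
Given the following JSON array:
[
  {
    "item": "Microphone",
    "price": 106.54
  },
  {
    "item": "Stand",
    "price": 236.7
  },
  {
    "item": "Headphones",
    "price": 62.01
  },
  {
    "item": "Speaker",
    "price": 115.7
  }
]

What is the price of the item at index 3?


Array index 3 -> Speaker
price = 115.7

ANSWER: 115.7


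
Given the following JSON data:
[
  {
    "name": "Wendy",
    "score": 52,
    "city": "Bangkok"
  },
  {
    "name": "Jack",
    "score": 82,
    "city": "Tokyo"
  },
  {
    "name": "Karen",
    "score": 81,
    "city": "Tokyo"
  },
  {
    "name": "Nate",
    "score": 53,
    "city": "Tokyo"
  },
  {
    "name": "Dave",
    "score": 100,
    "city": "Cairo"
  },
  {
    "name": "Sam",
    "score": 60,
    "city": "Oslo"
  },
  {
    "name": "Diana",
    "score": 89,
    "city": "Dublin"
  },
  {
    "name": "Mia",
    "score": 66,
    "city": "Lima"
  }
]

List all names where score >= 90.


Filtering records where score >= 90:
  Wendy (score=52) -> no
  Jack (score=82) -> no
  Karen (score=81) -> no
  Nate (score=53) -> no
  Dave (score=100) -> YES
  Sam (score=60) -> no
  Diana (score=89) -> no
  Mia (score=66) -> no


ANSWER: Dave


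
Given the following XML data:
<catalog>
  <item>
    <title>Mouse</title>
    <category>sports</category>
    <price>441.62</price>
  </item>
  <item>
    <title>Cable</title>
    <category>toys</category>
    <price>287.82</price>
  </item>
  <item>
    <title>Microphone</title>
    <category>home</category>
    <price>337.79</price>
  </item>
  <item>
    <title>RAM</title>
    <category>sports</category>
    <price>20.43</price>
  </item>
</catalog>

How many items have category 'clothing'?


Scanning <item> elements for <category>clothing</category>:
Count: 0

ANSWER: 0


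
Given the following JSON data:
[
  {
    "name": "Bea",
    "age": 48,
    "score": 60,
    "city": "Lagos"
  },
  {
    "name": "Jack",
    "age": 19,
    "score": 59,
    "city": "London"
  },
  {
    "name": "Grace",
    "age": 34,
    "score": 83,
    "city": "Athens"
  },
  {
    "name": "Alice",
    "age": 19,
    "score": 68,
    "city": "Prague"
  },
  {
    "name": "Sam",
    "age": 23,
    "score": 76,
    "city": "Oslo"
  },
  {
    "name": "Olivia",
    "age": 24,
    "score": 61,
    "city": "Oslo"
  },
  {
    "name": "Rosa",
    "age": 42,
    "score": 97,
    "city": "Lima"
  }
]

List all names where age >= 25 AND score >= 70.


Checking both conditions:
  Bea (age=48, score=60) -> no
  Jack (age=19, score=59) -> no
  Grace (age=34, score=83) -> YES
  Alice (age=19, score=68) -> no
  Sam (age=23, score=76) -> no
  Olivia (age=24, score=61) -> no
  Rosa (age=42, score=97) -> YES


ANSWER: Grace, Rosa


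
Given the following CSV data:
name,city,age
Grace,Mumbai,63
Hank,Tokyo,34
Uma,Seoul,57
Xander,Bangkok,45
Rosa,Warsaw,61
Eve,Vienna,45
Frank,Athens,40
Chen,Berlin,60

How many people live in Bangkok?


Scanning city column for 'Bangkok':
  Row 4: Xander -> MATCH
Total matches: 1

ANSWER: 1


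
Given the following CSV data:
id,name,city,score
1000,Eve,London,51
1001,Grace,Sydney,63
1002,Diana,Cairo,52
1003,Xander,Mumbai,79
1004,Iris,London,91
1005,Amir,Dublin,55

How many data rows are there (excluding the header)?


Counting rows (excluding header):
Header: id,name,city,score
Data rows: 6

ANSWER: 6


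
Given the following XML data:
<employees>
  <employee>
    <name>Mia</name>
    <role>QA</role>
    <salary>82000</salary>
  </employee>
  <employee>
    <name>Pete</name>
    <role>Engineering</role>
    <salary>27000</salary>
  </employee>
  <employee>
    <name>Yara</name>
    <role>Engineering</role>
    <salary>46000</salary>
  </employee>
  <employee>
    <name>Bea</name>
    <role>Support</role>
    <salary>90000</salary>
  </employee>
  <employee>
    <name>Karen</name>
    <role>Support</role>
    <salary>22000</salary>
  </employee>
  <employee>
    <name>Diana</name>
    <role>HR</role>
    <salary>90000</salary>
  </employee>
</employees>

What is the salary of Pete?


Searching for <employee> with <name>Pete</name>
Found at position 2
<salary>27000</salary>

ANSWER: 27000


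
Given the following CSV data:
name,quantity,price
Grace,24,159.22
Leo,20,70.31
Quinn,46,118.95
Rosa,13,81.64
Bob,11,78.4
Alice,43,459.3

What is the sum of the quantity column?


Values in 'quantity' column:
  Row 1: 24
  Row 2: 20
  Row 3: 46
  Row 4: 13
  Row 5: 11
  Row 6: 43
Sum = 24 + 20 + 46 + 13 + 11 + 43 = 157

ANSWER: 157


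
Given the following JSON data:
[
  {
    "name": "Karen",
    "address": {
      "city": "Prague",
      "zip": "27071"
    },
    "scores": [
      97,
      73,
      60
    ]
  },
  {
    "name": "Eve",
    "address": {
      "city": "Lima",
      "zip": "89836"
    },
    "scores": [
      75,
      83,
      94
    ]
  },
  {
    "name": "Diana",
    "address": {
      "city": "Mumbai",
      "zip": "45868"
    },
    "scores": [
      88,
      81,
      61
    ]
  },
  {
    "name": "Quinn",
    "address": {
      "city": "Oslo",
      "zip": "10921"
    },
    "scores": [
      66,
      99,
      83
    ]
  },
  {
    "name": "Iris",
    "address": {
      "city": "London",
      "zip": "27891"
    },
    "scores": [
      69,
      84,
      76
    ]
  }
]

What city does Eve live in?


Path: records[1].address.city
Value: Lima

ANSWER: Lima


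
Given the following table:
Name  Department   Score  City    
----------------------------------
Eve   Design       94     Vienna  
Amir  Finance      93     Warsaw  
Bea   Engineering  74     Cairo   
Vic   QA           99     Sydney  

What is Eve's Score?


Row 1: Eve
Score = 94

ANSWER: 94


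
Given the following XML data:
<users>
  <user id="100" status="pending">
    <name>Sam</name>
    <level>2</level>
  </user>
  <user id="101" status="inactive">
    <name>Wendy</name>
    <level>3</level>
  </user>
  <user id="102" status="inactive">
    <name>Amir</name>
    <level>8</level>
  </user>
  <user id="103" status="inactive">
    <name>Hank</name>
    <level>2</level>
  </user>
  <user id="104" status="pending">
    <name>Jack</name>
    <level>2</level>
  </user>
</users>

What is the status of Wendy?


Finding user with name = Wendy
user id="101" status="inactive"

ANSWER: inactive


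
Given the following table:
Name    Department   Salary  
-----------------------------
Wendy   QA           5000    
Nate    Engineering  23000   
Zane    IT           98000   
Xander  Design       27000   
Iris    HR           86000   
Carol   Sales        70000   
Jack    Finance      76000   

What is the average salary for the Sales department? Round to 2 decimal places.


Sales department members:
  Carol: 70000
Sum = 70000
Count = 1
Average = 70000 / 1 = 70000.00

ANSWER: 70000.00


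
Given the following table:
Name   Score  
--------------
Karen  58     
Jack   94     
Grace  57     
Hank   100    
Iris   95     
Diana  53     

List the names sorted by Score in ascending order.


Sorting by Score (ascending):
  Diana: 53
  Grace: 57
  Karen: 58
  Jack: 94
  Iris: 95
  Hank: 100


ANSWER: Diana, Grace, Karen, Jack, Iris, Hank


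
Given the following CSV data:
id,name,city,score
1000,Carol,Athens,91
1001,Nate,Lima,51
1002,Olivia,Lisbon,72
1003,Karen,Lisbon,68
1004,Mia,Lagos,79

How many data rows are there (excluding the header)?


Counting rows (excluding header):
Header: id,name,city,score
Data rows: 5

ANSWER: 5


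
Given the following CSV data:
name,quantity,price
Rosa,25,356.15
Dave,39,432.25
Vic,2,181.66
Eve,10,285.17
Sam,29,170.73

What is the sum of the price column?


Values in 'price' column:
  Row 1: 356.15
  Row 2: 432.25
  Row 3: 181.66
  Row 4: 285.17
  Row 5: 170.73
Sum = 356.15 + 432.25 + 181.66 + 285.17 + 170.73 = 1425.96

ANSWER: 1425.96


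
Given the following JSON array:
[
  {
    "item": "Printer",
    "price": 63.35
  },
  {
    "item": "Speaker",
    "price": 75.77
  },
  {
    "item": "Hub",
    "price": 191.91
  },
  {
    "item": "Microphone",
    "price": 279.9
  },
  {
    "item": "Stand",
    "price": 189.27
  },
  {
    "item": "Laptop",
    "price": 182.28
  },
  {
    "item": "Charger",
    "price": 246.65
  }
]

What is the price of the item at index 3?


Array index 3 -> Microphone
price = 279.9

ANSWER: 279.9


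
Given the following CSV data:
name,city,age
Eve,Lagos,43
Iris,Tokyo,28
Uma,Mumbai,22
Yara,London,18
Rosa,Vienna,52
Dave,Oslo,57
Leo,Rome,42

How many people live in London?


Scanning city column for 'London':
  Row 4: Yara -> MATCH
Total matches: 1

ANSWER: 1


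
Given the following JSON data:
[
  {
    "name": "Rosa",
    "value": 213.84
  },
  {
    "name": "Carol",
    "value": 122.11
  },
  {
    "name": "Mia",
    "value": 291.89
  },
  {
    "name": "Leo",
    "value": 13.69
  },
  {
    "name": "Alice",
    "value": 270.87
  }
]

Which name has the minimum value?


Comparing values:
  Rosa: 213.84
  Carol: 122.11
  Mia: 291.89
  Leo: 13.69
  Alice: 270.87
Minimum: Leo (13.69)

ANSWER: Leo


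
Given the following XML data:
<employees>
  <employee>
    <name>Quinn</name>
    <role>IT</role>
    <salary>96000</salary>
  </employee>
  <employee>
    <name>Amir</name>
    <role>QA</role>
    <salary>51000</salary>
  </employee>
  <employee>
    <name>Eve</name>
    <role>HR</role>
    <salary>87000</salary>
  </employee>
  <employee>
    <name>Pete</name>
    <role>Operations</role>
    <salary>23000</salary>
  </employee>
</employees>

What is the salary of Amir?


Searching for <employee> with <name>Amir</name>
Found at position 2
<salary>51000</salary>

ANSWER: 51000


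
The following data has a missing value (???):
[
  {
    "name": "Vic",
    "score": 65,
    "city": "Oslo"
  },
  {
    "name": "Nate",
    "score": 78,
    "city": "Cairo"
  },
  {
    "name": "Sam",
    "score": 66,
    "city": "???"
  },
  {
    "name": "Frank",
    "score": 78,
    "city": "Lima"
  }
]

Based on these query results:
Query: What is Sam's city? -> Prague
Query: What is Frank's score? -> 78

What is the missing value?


The missing value is Sam's city
From query: Sam's city = Prague

ANSWER: Prague


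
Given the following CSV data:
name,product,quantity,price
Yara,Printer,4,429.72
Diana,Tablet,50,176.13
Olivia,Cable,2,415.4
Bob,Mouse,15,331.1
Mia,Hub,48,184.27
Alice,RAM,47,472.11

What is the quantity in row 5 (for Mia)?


Row 5: Mia
Column 'quantity' = 48

ANSWER: 48


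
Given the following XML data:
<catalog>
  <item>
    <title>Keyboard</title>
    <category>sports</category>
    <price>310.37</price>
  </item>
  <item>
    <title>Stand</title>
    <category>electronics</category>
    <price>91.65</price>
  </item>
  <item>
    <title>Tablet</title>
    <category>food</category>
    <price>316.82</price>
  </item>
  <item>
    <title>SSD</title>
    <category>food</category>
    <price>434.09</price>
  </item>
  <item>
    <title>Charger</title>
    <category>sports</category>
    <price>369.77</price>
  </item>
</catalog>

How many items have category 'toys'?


Scanning <item> elements for <category>toys</category>:
Count: 0

ANSWER: 0


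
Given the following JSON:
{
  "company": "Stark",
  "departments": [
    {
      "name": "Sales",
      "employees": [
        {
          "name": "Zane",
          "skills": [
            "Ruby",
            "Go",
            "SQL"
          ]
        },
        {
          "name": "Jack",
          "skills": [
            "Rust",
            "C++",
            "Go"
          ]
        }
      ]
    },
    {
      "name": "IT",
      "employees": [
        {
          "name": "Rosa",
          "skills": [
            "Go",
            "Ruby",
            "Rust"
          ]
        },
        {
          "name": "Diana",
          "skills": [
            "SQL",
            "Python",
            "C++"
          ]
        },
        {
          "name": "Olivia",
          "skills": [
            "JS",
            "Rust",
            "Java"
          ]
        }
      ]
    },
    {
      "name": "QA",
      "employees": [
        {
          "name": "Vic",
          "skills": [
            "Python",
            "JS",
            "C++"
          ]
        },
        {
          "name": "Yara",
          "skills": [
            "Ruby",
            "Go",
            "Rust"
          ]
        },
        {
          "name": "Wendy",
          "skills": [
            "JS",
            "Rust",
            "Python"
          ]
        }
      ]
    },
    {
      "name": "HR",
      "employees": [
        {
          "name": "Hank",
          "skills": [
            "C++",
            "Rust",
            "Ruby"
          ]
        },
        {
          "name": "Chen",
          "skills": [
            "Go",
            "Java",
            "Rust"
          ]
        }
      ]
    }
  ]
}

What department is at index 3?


Path: departments[3].name
Value: HR

ANSWER: HR


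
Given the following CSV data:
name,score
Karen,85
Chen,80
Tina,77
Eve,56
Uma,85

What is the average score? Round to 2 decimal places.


Scores: 85, 80, 77, 56, 85
Sum = 383
Count = 5
Average = 383 / 5 = 76.60

ANSWER: 76.60


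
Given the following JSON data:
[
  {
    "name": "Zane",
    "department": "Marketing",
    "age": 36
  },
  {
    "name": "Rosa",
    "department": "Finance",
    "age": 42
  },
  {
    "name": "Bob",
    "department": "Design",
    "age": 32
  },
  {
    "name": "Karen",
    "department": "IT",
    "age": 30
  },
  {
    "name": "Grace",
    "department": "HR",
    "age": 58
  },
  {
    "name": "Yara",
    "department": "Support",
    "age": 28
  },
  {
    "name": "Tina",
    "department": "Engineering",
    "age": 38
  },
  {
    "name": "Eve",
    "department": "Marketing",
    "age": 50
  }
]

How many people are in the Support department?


Scanning records for department = Support
  Record 5: Yara
Count: 1

ANSWER: 1


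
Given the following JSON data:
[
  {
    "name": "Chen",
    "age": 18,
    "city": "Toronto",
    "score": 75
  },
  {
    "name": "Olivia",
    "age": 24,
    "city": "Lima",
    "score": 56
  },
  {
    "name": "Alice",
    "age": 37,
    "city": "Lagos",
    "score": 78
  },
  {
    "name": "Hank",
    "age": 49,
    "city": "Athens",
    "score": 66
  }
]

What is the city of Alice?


Looking up record where name = Alice
Record index: 2
Field 'city' = Lagos

ANSWER: Lagos


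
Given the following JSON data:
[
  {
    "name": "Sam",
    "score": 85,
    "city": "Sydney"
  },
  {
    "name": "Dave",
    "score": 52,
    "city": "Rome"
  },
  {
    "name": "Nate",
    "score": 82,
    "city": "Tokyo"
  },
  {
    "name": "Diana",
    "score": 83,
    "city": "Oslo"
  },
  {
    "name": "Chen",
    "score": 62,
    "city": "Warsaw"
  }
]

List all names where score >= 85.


Filtering records where score >= 85:
  Sam (score=85) -> YES
  Dave (score=52) -> no
  Nate (score=82) -> no
  Diana (score=83) -> no
  Chen (score=62) -> no


ANSWER: Sam


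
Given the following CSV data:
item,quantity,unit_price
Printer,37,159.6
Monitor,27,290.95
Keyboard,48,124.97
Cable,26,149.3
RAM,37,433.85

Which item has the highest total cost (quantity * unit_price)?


Computing row totals:
  Printer: 5905.2
  Monitor: 7855.65
  Keyboard: 5998.56
  Cable: 3881.8
  RAM: 16052.45
Maximum: RAM (16052.45)

ANSWER: RAM


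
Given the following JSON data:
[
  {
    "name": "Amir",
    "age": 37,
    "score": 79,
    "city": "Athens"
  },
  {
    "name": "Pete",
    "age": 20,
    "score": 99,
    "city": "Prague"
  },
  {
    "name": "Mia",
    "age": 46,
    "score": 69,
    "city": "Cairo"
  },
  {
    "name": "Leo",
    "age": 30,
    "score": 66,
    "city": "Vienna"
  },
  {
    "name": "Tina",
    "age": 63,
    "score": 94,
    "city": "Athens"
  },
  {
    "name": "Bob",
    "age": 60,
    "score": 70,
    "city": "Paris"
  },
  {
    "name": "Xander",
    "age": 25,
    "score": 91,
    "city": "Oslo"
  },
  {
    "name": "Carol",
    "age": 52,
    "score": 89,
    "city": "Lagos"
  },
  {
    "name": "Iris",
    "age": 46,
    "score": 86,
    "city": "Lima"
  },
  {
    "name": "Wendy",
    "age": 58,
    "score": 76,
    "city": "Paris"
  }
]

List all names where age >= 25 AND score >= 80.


Checking both conditions:
  Amir (age=37, score=79) -> no
  Pete (age=20, score=99) -> no
  Mia (age=46, score=69) -> no
  Leo (age=30, score=66) -> no
  Tina (age=63, score=94) -> YES
  Bob (age=60, score=70) -> no
  Xander (age=25, score=91) -> YES
  Carol (age=52, score=89) -> YES
  Iris (age=46, score=86) -> YES
  Wendy (age=58, score=76) -> no


ANSWER: Tina, Xander, Carol, Iris


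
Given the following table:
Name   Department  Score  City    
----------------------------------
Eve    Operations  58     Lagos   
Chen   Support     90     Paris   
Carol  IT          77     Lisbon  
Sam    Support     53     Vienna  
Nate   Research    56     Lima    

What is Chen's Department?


Row 2: Chen
Department = Support

ANSWER: Support


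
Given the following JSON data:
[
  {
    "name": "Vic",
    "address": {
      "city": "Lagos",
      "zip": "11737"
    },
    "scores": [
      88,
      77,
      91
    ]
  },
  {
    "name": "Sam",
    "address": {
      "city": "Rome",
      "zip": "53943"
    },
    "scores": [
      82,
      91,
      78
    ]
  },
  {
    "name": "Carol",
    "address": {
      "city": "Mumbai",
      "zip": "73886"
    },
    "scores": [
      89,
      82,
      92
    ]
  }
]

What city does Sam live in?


Path: records[1].address.city
Value: Rome

ANSWER: Rome


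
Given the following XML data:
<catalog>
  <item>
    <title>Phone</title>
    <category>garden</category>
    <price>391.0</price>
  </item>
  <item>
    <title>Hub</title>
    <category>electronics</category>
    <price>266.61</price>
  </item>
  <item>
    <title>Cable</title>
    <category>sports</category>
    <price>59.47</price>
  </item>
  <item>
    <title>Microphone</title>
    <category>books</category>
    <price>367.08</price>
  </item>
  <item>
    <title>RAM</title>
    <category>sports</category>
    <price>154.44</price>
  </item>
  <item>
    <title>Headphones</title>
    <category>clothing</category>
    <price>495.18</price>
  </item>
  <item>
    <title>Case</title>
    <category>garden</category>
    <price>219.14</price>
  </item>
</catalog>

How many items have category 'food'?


Scanning <item> elements for <category>food</category>:
Count: 0

ANSWER: 0


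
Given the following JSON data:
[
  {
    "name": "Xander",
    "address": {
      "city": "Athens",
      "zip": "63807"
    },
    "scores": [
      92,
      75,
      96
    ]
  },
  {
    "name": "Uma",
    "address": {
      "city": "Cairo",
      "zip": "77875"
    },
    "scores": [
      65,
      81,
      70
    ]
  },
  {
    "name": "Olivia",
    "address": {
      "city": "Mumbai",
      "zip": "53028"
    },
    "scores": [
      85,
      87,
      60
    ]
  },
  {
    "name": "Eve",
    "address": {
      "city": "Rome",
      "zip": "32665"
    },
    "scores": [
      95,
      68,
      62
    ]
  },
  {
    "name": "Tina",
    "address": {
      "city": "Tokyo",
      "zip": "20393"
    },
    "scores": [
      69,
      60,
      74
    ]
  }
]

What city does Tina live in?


Path: records[4].address.city
Value: Tokyo

ANSWER: Tokyo


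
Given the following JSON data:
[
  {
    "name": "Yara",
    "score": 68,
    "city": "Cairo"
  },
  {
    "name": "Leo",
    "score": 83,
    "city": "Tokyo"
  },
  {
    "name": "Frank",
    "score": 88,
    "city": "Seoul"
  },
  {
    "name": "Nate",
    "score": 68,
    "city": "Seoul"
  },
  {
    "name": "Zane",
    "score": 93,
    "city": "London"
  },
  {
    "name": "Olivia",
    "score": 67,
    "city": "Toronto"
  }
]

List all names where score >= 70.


Filtering records where score >= 70:
  Yara (score=68) -> no
  Leo (score=83) -> YES
  Frank (score=88) -> YES
  Nate (score=68) -> no
  Zane (score=93) -> YES
  Olivia (score=67) -> no


ANSWER: Leo, Frank, Zane


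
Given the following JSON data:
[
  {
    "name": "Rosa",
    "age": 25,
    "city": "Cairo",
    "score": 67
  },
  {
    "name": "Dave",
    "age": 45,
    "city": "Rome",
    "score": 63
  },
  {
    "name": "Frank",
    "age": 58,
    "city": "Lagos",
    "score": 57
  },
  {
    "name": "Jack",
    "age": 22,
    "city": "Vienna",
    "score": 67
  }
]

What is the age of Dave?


Looking up record where name = Dave
Record index: 1
Field 'age' = 45

ANSWER: 45


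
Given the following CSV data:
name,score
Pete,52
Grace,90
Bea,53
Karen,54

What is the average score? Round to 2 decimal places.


Scores: 52, 90, 53, 54
Sum = 249
Count = 4
Average = 249 / 4 = 62.25

ANSWER: 62.25


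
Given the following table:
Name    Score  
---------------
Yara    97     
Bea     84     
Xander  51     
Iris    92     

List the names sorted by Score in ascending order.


Sorting by Score (ascending):
  Xander: 51
  Bea: 84
  Iris: 92
  Yara: 97


ANSWER: Xander, Bea, Iris, Yara


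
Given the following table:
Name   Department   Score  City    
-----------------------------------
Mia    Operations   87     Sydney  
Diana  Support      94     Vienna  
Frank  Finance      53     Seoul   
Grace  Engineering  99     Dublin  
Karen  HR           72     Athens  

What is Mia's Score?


Row 1: Mia
Score = 87

ANSWER: 87


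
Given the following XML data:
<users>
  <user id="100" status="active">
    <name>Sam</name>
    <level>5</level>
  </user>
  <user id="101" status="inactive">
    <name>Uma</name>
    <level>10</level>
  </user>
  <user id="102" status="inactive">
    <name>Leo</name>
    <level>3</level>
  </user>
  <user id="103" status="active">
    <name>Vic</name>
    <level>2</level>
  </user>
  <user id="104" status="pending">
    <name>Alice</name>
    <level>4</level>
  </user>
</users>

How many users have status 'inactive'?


Counting users with status='inactive':
  Uma (id=101) -> MATCH
  Leo (id=102) -> MATCH
Count: 2

ANSWER: 2


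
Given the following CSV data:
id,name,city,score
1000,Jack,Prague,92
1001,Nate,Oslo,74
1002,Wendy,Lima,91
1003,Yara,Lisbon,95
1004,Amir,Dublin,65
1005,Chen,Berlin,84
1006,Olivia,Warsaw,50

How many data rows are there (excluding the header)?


Counting rows (excluding header):
Header: id,name,city,score
Data rows: 7

ANSWER: 7


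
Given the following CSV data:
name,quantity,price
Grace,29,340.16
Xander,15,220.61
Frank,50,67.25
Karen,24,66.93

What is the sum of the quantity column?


Values in 'quantity' column:
  Row 1: 29
  Row 2: 15
  Row 3: 50
  Row 4: 24
Sum = 29 + 15 + 50 + 24 = 118

ANSWER: 118


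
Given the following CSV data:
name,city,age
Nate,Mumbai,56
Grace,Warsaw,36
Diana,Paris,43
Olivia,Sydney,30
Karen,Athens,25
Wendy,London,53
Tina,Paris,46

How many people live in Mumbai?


Scanning city column for 'Mumbai':
  Row 1: Nate -> MATCH
Total matches: 1

ANSWER: 1


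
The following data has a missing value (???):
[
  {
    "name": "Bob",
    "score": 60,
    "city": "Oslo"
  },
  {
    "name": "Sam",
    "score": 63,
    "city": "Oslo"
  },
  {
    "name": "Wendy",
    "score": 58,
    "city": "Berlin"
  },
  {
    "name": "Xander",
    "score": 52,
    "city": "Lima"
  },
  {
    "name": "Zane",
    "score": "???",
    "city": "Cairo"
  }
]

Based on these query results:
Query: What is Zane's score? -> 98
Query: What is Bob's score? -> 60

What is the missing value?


The missing value is Zane's score
From query: Zane's score = 98

ANSWER: 98


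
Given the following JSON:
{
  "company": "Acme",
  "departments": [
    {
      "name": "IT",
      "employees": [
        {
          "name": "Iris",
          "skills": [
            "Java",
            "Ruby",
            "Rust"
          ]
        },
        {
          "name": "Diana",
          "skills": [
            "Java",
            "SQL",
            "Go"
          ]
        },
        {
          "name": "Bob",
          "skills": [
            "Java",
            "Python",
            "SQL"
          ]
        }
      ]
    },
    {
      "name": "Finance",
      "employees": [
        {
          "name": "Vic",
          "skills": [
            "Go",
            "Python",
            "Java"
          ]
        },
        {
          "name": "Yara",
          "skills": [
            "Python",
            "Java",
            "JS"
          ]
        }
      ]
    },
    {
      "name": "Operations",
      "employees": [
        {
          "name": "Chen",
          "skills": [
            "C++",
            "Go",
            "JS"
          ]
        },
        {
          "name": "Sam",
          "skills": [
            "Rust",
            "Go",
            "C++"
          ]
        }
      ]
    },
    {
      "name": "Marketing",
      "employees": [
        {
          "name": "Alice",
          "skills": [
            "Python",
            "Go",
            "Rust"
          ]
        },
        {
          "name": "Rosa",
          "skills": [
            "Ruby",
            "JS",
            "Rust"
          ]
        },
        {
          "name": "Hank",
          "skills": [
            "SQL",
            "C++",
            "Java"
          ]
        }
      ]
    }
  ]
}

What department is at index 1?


Path: departments[1].name
Value: Finance

ANSWER: Finance


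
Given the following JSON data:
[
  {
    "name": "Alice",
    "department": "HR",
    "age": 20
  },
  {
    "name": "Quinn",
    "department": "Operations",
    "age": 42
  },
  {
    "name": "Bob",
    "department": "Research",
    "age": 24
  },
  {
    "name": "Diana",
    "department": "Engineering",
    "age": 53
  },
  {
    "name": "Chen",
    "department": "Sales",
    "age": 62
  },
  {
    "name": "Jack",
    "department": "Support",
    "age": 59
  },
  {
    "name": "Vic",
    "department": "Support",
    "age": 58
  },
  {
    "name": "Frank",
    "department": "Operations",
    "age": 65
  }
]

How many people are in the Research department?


Scanning records for department = Research
  Record 2: Bob
Count: 1

ANSWER: 1


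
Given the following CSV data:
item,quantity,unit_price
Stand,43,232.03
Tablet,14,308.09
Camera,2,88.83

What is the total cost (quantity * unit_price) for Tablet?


Row: Tablet
quantity = 14
unit_price = 308.09
total = 14 * 308.09 = 4313.26

ANSWER: 4313.26


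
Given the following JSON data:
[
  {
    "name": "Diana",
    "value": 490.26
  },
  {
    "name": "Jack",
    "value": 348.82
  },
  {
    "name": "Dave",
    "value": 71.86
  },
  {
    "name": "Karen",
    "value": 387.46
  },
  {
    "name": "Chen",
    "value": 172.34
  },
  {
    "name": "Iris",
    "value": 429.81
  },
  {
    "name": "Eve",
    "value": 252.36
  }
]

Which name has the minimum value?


Comparing values:
  Diana: 490.26
  Jack: 348.82
  Dave: 71.86
  Karen: 387.46
  Chen: 172.34
  Iris: 429.81
  Eve: 252.36
Minimum: Dave (71.86)

ANSWER: Dave


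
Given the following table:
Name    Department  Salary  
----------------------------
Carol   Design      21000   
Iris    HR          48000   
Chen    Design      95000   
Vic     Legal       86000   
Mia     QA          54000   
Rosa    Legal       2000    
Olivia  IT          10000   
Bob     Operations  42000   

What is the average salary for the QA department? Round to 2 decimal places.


QA department members:
  Mia: 54000
Sum = 54000
Count = 1
Average = 54000 / 1 = 54000.00

ANSWER: 54000.00


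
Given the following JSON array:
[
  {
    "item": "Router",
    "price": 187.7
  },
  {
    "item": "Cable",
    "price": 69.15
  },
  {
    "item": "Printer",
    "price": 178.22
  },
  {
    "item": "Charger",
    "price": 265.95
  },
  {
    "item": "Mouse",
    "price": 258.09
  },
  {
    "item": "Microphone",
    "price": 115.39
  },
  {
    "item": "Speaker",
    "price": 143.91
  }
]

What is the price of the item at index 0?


Array index 0 -> Router
price = 187.7

ANSWER: 187.7
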